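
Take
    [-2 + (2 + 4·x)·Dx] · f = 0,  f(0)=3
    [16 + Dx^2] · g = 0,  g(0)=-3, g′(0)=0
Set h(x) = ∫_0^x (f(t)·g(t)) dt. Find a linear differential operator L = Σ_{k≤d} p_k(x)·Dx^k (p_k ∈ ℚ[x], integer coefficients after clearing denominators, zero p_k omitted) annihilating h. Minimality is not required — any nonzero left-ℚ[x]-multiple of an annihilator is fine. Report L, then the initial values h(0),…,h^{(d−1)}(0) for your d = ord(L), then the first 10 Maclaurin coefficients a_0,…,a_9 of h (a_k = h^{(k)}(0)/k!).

f: a_k = 3, 3, -3/2, 3/2, -15/8, 21/8, -63/16, 99/16, -1287/128, 2145/128, …
g: a_k = -3, 0, 24, 0, -32, 0, 256/15, 0, -512/105, 0, …
Product ⇒ symmetric product L₀, ord ≤ 2.
h=∫₀ˣh₀: take L = L₀·Dx.
L = (19 + 64·x + 64·x^2)·Dx + (-2 - 4·x)·Dx^2 + (1 + 4·x + 4·x^2)·Dx^3  (order 3).
h: a_k = 0, -9, -9/2, 51/2, 135/8, -1011/40, -181/16, 5281/560, 3811/640, -199649/40320, …
ICs: h(0) = 0, h′(0) = -9, h′′(0) = -9.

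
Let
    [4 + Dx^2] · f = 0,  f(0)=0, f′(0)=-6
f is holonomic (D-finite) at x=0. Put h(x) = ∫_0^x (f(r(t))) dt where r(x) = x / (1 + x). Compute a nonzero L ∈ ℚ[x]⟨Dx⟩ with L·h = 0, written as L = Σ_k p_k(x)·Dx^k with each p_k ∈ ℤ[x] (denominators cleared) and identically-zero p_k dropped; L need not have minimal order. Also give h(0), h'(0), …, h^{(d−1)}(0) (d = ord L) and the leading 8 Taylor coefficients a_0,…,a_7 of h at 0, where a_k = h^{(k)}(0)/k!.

L = 4·Dx + (2 + 6·x + 6·x^2 + 2·x^3)·Dx^2 + (1 + 4·x + 6·x^2 + 4·x^3 + x^4)·Dx^3  (order 3).
h: a_k = 0, 0, -3, 2, -1/2, -6/5, 43/15, -30/7, …
ICs: h(0) = 0, h′(0) = 0, h′′(0) = -6.

f: a_k = 0, -6, 0, 4, 0, -4/5, 0, 8/105, …
Change of var in L_f (x↦r) gives L₀.
∫: right-multiply L₀ by Dx.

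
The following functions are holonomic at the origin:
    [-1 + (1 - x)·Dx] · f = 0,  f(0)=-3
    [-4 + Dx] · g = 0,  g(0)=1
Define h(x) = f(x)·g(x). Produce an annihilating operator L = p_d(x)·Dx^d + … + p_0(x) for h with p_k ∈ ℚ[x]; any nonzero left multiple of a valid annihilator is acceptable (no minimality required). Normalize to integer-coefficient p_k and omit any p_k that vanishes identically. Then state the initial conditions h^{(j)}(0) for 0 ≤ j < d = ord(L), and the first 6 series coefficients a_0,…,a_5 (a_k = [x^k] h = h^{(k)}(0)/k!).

L = (5 - 4·x) + (-1 + x)·Dx  (order 1).
h: a_k = -3, -15, -39, -71, -103, -643/5, …
ICs: h(0) = -3.

f: a_k = -3, -3, -3, -3, -3, -3, …
g: a_k = 1, 4, 8, 32/3, 32/3, 128/15, …
Sym-product of L_f,L_g gives L₀ (≤ ord 1).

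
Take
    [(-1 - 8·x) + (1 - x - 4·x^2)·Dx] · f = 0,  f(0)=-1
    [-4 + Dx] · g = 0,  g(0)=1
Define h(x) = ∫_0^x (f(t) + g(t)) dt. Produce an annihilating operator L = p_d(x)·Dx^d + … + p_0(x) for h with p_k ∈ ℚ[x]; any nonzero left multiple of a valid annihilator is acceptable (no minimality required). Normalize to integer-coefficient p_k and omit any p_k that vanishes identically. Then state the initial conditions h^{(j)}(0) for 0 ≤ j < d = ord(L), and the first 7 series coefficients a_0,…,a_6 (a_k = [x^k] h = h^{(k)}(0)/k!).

f: a_k = -1, -1, -5, -9, -29, -65, -181, …
g: a_k = 1, 4, 8, 32/3, 32/3, 128/15, 256/45, …
Weyl lclm of L_f,L_g ⇒ L₀ (ord ≤ 2).
Integrate: L := L₀·Dx.
L = (-24 + 16·x - 576·x^2 - 512·x^3)·Dx + (-6 + 56·x + 208·x^2 - 128·x^3 - 256·x^4)·Dx^2 + (3 - 15·x - 16·x^2 + 64·x^3 + 64·x^4)·Dx^3  (order 3).
h: a_k = 0, 0, 3/2, 1, 5/12, -11/3, -847/90, …
ICs: h(0) = 0, h′(0) = 0, h′′(0) = 3.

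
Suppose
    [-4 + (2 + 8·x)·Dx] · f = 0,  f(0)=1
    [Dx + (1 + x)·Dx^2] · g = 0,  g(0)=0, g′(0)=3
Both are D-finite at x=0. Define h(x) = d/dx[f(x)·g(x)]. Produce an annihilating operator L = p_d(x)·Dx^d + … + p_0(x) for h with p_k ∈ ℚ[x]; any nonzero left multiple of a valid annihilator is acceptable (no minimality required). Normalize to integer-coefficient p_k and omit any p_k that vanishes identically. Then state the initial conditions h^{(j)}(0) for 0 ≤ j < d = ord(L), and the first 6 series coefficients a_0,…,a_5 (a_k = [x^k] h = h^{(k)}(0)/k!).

L = (-4 + 40·x + 8·x^2) + (28 + 174·x + 264·x^2 + 64·x^3)·Dx + (5 + 47·x + 138·x^2 + 128·x^3 + 32·x^4)·Dx^2  (order 2).
h: a_k = 3, 9, -24, 65, -389/2, 3156/5, …
ICs: h(0) = 3, h′(0) = 9.

f: a_k = 1, 2, -2, 4, -10, 28, …
g: a_k = 0, 3, -3/2, 1, -3/4, 3/5, …
Sym-product of L_f,L_g gives L₀ (≤ ord 2).
h₀' ⇒ L via d/dx closure of L₀.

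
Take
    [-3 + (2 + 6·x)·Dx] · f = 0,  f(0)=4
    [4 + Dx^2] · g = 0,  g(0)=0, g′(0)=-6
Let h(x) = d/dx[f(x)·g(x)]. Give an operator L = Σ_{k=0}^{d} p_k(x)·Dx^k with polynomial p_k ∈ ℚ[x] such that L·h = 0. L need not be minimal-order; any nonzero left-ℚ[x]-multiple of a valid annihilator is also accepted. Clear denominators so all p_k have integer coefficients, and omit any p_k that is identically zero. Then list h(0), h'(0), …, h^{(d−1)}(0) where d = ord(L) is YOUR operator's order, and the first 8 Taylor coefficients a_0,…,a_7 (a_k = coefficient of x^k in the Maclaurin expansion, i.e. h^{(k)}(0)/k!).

f: a_k = 4, 6, -9/2, 27/4, -405/32, 1701/64, -15309/256, 72171/512, …
g: a_k = 0, -6, 0, 4, 0, -4/5, 0, 8/105, …
Sym-product of L_f,L_g gives L₀ (≤ ord 2).
h=h₀': d/dx-closure on L₀ ⇒ L.
L = (1453 + 11712·x + 26784·x^2 + 27648·x^3 + 20736·x^4) + (132 - 756·x - 5184·x^2 - 5184·x^3)·Dx + (172 + 1416·x + 4428·x^2 + 6912·x^3 + 5184·x^4)·Dx^2  (order 2).
h: a_k = -24, -72, 129, -66, 4379/16, -65889/80, 838883/384, -6669683/1120, …
ICs: h(0) = -24, h′(0) = -72.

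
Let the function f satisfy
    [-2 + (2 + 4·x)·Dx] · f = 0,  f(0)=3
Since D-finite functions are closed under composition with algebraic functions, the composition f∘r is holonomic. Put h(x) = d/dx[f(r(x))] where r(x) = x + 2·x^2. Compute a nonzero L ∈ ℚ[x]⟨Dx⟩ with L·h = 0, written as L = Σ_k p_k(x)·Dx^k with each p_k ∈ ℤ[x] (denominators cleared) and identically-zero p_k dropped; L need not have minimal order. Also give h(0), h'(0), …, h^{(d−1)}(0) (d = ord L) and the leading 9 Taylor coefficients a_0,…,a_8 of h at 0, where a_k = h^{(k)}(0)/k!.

L = 3 + (-1 - 6·x - 12·x^2 - 16·x^3)·Dx  (order 1).
h: a_k = 3, 9, -27/2, 9/2, 225/8, -513/8, 441/16, 2601/16, -51111/128, …
ICs: h(0) = 3.

f: a_k = 3, 3, -3/2, 3/2, -15/8, 21/8, -63/16, 99/16, -1287/128, …
f∘r: x↦r, Dx↦Dx/r' in L_f ⇒ L₀.
Differentiate: ansatz ord ≤ ord L₀ ⇒ L.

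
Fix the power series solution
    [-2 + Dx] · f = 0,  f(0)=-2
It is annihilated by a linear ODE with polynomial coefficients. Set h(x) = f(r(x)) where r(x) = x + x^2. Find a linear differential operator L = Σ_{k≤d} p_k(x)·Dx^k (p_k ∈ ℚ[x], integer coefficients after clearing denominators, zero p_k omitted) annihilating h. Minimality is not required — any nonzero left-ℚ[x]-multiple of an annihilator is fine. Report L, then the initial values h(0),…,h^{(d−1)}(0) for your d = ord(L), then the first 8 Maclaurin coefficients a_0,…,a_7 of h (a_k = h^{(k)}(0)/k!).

f: a_k = -2, -4, -4, -8/3, -4/3, -8/15, -8/45, -16/315, …
L₀ from L_f via x↦r, Dx↦r'^{-1}Dx.
L = (-2 - 4·x) + Dx  (order 1).
h: a_k = -2, -4, -8, -32/3, -40/3, -208/15, -608/45, -3712/315, …
ICs: h(0) = -2.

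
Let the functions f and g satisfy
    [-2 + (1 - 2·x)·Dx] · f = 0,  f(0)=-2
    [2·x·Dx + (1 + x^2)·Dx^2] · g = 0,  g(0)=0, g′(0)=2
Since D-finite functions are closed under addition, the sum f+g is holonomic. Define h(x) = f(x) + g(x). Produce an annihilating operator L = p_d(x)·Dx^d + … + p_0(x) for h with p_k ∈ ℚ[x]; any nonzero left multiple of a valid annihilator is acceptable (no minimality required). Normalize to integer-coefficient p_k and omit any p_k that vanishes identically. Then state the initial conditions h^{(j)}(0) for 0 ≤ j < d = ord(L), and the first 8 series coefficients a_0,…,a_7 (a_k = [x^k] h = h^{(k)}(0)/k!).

L = (-4 + 32·x + 12·x^2)·Dx + (13 - 4·x + 25·x^2 + 12·x^3)·Dx^2 + (-2 + 3·x + 3·x^3 + 2·x^4)·Dx^3  (order 3).
h: a_k = -2, -2, -8, -50/3, -32, -318/5, -128, -1794/7, …
ICs: h(0) = -2, h′(0) = -2, h′′(0) = -16.

f: a_k = -2, -4, -8, -16, -32, -64, -128, -256, …
g: a_k = 0, 2, 0, -2/3, 0, 2/5, 0, -2/7, …
f+g: L₀ = lclm(L_f,L_g), ord ≤ 1+2.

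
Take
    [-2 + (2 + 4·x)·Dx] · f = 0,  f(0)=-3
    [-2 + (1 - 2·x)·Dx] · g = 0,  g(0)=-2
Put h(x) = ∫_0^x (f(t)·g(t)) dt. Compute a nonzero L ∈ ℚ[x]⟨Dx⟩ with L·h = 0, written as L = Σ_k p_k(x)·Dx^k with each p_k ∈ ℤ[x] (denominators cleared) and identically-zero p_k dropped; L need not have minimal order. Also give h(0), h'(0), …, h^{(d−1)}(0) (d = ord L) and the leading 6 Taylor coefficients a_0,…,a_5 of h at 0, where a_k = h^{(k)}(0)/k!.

f: a_k = -3, -3, 3/2, -3/2, 15/8, -21/8, …
g: a_k = -2, -4, -8, -16, -32, -64, …
Product ⇒ symmetric product L₀, ord ≤ 1.
h=∫₀ˣh₀: take L = L₀·Dx.
L = (3 + 2·x)·Dx + (-1 + 4·x^2)·Dx^2  (order 2).
h: a_k = 0, 6, 9, 11, 69/4, 537/20, …
ICs: h(0) = 0, h′(0) = 6.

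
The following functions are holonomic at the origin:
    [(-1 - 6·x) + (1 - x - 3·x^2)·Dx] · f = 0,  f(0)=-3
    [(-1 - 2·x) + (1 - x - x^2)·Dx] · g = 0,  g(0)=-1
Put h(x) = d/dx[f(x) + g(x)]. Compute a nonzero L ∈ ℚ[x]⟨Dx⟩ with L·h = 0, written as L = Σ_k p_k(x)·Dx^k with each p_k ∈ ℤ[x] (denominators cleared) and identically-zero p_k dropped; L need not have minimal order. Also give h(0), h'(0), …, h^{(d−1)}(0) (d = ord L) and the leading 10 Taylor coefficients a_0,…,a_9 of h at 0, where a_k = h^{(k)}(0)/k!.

L = (-6 - 168·x - 180·x^2 - 600·x^3 - 930·x^4 - 792·x^5 + 324·x^6) + (6 + 42·x + 48·x^2 + 72·x^3 - 138·x^4 - 894·x^5 - 360·x^6 + 216·x^7)·Dx + (-1 + 2·x - 9·x^2 + 82·x^4 - 6·x^5 - 143·x^6 - 24·x^7 + 27·x^8)·Dx^2  (order 2).
h: a_k = -4, -28, -72, -248, -640, -1824, -4704, -12464, -31788, -81380, …
ICs: h(0) = -4, h′(0) = -28.

f: a_k = -3, -3, -12, -21, -57, -120, -291, -651, -1524, -3477, …
g: a_k = -1, -1, -2, -3, -5, -8, -13, -21, -34, -55, …
f+g: L₀ = lclm(L_f,L_g), ord ≤ 1+1.
Derive L from L₀ (diff closure).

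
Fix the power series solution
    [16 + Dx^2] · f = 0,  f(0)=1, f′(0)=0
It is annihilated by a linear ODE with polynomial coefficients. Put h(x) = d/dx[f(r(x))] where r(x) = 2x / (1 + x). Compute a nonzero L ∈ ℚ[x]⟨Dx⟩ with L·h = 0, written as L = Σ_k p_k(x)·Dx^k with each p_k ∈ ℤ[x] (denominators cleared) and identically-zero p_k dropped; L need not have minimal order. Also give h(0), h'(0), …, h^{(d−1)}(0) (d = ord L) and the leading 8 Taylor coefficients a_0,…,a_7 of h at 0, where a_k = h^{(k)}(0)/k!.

f: a_k = 1, 0, -8, 0, 32/3, 0, -256/45, 0, …
f∘r: x↦r, Dx↦Dx/r' in L_f ⇒ L₀.
Differentiate: ansatz ord ≤ ord L₀ ⇒ L.
L = (70 + 12·x + 6·x^2) + (6 + 18·x + 18·x^2 + 6·x^3)·Dx + (1 + 4·x + 6·x^2 + 4·x^3 + x^4)·Dx^2  (order 2).
h: a_k = 0, -64, 192, 896/3, -8320/3, 106432/15, -36288/5, -3730688/315, …
ICs: h(0) = 0, h′(0) = -64.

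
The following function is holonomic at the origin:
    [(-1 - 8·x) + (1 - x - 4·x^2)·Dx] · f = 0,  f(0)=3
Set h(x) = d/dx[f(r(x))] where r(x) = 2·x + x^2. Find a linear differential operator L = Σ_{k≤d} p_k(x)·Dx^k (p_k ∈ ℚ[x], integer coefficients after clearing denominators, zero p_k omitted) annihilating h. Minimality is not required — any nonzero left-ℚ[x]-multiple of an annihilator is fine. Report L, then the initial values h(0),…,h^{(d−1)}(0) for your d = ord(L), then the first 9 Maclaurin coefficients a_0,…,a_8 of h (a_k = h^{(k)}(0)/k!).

L = (21 + 150·x + 987·x^2 + 2192·x^3 + 2148·x^4 + 960·x^5 + 160·x^6) + (-1 - 15·x + 27·x^2 + 345·x^3 + 700·x^4 + 588·x^5 + 224·x^6 + 32·x^7)·Dx  (order 1).
h: a_k = 6, 126, 828, 6924, 45930, 314802, 2029272, 13005048, 81501390, …
ICs: h(0) = 6.

f: a_k = 3, 3, 15, 27, 87, 195, 543, 1323, 3495, …
Change of var in L_f (x↦r) gives L₀.
Differentiate: ansatz ord ≤ ord L₀ ⇒ L.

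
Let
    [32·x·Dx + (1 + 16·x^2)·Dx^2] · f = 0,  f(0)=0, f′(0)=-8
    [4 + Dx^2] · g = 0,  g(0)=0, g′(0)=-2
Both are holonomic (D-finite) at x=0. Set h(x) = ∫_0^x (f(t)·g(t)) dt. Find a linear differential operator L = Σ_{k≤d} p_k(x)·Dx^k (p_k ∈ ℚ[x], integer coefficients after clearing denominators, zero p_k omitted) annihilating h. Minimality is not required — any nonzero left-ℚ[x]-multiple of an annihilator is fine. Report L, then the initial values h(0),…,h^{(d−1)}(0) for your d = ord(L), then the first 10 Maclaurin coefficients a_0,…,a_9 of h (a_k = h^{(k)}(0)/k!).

L = (1360 + 60416·x^2 + 106496·x^4 + 262144·x^6 + 1048576·x^8)·Dx + (2304·x + 45056·x^3 + 196608·x^5 + 1048576·x^7)·Dx^2 + (360 + 15872·x^2 + 36864·x^4 + 131072·x^6 + 524288·x^8)·Dx^3 + (576·x + 11264·x^3 + 49152·x^5 + 262144·x^7)·Dx^4 + (5 + 192·x^2 + 2560·x^4 + 16384·x^6 + 65536·x^8)·Dx^5  (order 5).
h: a_k = 0, 0, 0, 16/3, 0, -96/5, 0, 7904/63, 0, -9920/9, …
ICs: h(0) = 0, h′(0) = 0, h′′(0) = 0, h′′′(0) = 32, h′′′′(0) = 0.

f: a_k = 0, -8, 0, 128/3, 0, -2048/5, 0, 32768/7, 0, -524288/9, …
g: a_k = 0, -2, 0, 4/3, 0, -4/15, 0, 8/315, 0, -4/2835, …
Product ⇒ symmetric product L₀, ord ≤ 4.
∫: right-multiply L₀ by Dx.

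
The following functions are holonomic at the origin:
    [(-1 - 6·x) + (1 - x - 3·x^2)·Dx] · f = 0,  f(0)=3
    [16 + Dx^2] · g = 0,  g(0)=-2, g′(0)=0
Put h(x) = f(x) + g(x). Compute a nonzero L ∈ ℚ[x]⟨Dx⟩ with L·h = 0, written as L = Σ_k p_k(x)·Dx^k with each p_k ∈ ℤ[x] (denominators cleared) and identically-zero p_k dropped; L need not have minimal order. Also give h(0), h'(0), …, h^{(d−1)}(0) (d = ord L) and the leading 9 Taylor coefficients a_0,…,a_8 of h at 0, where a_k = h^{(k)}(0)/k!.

f: a_k = 3, 3, 12, 21, 57, 120, 291, 651, 1524, …
g: a_k = -2, 0, 16, 0, -64/3, 0, 512/45, 0, -1024/315, …
f+g: L₀ = lclm(L_f,L_g), ord ≤ 1+2.
L = (464 + 2816·x + 416·x^2 + 2112·x^3 + 5760·x^4 + 6912·x^5) + (-192 + 304·x + 672·x^2 - 1312·x^3 - 1008·x^4 + 3456·x^5 + 3456·x^6)·Dx + (29 + 176·x + 26·x^2 + 132·x^3 + 360·x^4 + 432·x^5)·Dx^2 + (-12 + 19·x + 42·x^2 - 82·x^3 - 63·x^4 + 216·x^5 + 216·x^6)·Dx^3  (order 3).
h: a_k = 1, 3, 28, 21, 107/3, 120, 13607/45, 651, 479036/315, …
ICs: h(0) = 1, h′(0) = 3, h′′(0) = 56.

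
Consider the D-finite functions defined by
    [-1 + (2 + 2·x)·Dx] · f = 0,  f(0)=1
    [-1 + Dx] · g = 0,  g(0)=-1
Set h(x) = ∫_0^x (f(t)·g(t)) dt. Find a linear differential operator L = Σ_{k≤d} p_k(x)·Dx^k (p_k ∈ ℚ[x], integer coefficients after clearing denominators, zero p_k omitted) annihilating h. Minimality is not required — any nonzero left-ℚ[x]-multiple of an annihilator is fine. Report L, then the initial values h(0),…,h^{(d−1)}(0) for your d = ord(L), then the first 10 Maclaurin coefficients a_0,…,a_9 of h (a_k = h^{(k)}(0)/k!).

f: a_k = 1, 1/2, -1/8, 1/16, -5/128, 7/256, -21/1024, 33/2048, -429/32768, 715/65536, …
g: a_k = -1, -1, -1/2, -1/6, -1/24, -1/120, -1/720, -1/5040, -1/40320, -1/362880, …
f·g: L₀ = L_f ⊗_s L_g, ord ≤ 1·1.
h=∫h₀ ⇒ L = L₀·Dx.
L = (-3 - 2·x)·Dx + (2 + 2·x)·Dx^2  (order 2).
h: a_k = 0, -1, -3/4, -7/24, -17/192, -11/640, -107/23040, 89/322560, -1123/1720320, 39551/92897280, …
ICs: h(0) = 0, h′(0) = -1.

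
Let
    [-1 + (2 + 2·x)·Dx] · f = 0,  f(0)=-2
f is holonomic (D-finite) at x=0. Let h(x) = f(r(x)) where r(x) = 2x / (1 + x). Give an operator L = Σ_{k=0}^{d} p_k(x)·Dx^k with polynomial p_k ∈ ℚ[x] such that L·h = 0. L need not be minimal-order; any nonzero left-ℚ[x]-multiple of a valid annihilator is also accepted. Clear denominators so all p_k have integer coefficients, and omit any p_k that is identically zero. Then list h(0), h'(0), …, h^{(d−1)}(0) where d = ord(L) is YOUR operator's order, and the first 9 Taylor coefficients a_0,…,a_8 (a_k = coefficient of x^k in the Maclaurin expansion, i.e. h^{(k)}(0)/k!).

L = -1 + (1 + 4·x + 3·x^2)·Dx  (order 1).
h: a_k = -2, -2, 3, -5, 37/4, -75/4, 327/8, -753/8, 14445/64, …
ICs: h(0) = -2.

f: a_k = -2, -1, 1/4, -1/8, 5/64, -7/128, 21/512, -33/1024, 429/16384, …
Change of var in L_f (x↦r) gives L₀.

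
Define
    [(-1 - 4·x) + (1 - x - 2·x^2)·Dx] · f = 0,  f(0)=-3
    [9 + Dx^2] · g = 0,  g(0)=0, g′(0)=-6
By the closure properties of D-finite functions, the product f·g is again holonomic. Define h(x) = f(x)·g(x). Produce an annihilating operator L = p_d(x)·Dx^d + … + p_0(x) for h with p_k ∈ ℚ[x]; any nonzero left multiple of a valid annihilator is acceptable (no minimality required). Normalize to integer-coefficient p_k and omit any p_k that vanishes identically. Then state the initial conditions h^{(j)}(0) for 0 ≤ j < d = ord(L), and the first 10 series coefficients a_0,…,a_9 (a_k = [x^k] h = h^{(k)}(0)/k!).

f: a_k = -3, -3, -9, -15, -33, -63, -129, -255, -513, -1023, …
g: a_k = 0, -6, 0, 9, 0, -81/20, 0, 243/280, 0, -243/2240, …
Sym-product of L_f,L_g gives L₀ (≤ ord 2).
L = (-5 + 9·x + 18·x^2) + (2 + 8·x)·Dx + (-1 + x + 2·x^2)·Dx^2  (order 2).
h: a_k = 0, 18, 18, 27, 63, 2583/20, 5103/20, 143037/280, 285921/280, 4576689/2240, …
ICs: h(0) = 0, h′(0) = 18.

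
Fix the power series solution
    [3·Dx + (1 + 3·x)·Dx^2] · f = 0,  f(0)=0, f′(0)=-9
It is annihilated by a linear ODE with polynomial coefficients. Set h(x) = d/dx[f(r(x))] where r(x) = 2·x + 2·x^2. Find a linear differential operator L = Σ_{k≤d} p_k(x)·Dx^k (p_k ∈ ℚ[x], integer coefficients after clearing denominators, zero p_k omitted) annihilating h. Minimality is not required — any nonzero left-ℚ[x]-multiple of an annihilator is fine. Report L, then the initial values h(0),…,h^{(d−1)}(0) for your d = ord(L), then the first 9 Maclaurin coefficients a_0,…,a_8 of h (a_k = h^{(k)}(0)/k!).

L = (4 + 12·x + 12·x^2) + (1 + 8·x + 18·x^2 + 12·x^3)·Dx  (order 1).
h: a_k = -18, 72, -324, 1512, -7128, 33696, -159408, 754272, -3569184, …
ICs: h(0) = -18.

f: a_k = 0, -9, 27/2, -27, 243/4, -729/5, 729/2, -6561/7, 19683/8, …
L₀ from L_f via x↦r, Dx↦r'^{-1}Dx.
Derive L from L₀ (diff closure).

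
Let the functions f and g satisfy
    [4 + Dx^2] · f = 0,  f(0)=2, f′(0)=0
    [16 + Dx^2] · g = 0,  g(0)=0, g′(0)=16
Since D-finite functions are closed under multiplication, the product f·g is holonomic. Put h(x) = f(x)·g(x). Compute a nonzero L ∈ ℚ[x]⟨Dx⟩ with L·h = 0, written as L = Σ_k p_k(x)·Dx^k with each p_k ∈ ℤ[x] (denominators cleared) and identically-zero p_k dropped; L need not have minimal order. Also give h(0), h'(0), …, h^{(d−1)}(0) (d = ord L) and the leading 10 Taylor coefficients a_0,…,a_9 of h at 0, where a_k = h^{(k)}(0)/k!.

L = 144 + 40·Dx^2 + Dx^4  (order 4).
h: a_k = 0, 32, 0, -448/3, 0, 3904/15, 0, -70016/315, 0, 44992/405, …
ICs: h(0) = 0, h′(0) = 32, h′′(0) = 0, h′′′(0) = -896.

f: a_k = 2, 0, -4, 0, 4/3, 0, -8/45, 0, 4/315, 0, …
g: a_k = 0, 16, 0, -128/3, 0, 512/15, 0, -4096/315, 0, 8192/2835, …
L₀ := L_f ⊗_s L_g (sym. prod.), ord ≤ 4.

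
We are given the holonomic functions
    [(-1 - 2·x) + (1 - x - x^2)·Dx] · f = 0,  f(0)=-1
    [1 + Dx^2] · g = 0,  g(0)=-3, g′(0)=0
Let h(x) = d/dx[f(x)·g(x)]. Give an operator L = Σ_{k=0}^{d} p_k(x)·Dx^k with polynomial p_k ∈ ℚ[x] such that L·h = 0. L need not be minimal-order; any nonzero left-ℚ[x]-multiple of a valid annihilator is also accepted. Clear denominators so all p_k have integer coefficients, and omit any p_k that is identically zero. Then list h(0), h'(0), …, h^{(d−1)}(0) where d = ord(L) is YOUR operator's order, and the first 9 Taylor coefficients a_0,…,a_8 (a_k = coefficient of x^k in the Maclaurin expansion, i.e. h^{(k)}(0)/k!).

L = (3 - 2·x - x^2 + 2·x^3 + x^4) + (4 + 10·x + 6·x^2 + 4·x^3)·Dx + (-1 + x^2 + 2·x^3 + x^4)·Dx^2  (order 2).
h: a_k = 3, 9, 45/2, 97/2, 785/8, 7619/40, 86303/240, 372363/560, 5422539/4480, …
ICs: h(0) = 3, h′(0) = 9.

f: a_k = -1, -1, -2, -3, -5, -8, -13, -21, -34, …
g: a_k = -3, 0, 3/2, 0, -1/8, 0, 1/240, 0, -1/13440, …
Sym-product of L_f,L_g gives L₀ (≤ ord 2).
h=h₀': d/dx-closure on L₀ ⇒ L.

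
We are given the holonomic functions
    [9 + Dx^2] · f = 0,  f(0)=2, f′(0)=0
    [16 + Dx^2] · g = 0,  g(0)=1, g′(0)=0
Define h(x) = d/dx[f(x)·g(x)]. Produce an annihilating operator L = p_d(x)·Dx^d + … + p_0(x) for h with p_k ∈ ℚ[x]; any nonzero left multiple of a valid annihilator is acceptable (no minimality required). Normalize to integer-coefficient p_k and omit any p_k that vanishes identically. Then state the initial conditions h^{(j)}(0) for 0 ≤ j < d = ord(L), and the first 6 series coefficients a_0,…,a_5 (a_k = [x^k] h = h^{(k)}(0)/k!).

L = 49 + 50·Dx^2 + Dx^4  (order 4).
h: a_k = 0, -50, 0, 1201/3, 0, -11765/12, …
ICs: h(0) = 0, h′(0) = -50, h′′(0) = 0, h′′′(0) = 2402.

f: a_k = 2, 0, -9, 0, 27/4, 0, …
g: a_k = 1, 0, -8, 0, 32/3, 0, …
f·g: L₀ = L_f ⊗_s L_g, ord ≤ 2·2.
h=h₀': d/dx-closure on L₀ ⇒ L.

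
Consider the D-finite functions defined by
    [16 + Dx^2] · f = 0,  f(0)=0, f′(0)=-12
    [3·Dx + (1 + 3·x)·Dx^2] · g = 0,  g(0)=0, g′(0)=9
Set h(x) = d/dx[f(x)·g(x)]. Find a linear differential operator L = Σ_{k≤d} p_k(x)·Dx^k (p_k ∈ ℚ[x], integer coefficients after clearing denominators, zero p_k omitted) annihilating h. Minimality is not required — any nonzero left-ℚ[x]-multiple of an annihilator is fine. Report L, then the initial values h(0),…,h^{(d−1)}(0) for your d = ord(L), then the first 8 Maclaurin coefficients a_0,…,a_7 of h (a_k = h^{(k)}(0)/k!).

L = (-252256 - 1400832·x + 774144·x^2 + 36937728·x^3 + 133871616·x^4 + 191102976·x^5 + 95551488·x^6) + (-43296 + 45216·x + 2557440·x^2 + 11404800·x^3 + 19906560·x^4 + 11943936·x^5)·Dx + (-14630 - 16992·x + 831600·x^2 + 6110208·x^3 + 17853696·x^4 + 23887872·x^5 + 11943936·x^6)·Dx^2 + (-2706 + 2826·x + 159840·x^2 + 712800·x^3 + 1244160·x^4 + 746496·x^5)·Dx^3 + (71 + 4410·x + 48951·x^2 + 237600·x^3 + 592920·x^4 + 746496·x^5 + 373248·x^6)·Dx^4  (order 4).
h: a_k = 0, -216, 486, -144, 1485, -6696, 97146/5, -2011872/35, …
ICs: h(0) = 0, h′(0) = -216, h′′(0) = 972, h′′′(0) = -864.

f: a_k = 0, -12, 0, 32, 0, -128/5, 0, 1024/105, …
g: a_k = 0, 9, -27/2, 27, -243/4, 729/5, -729/2, 6561/7, …
L₀ := L_f ⊗_s L_g (sym. prod.), ord ≤ 4.
h₀' ⇒ L via d/dx closure of L₀.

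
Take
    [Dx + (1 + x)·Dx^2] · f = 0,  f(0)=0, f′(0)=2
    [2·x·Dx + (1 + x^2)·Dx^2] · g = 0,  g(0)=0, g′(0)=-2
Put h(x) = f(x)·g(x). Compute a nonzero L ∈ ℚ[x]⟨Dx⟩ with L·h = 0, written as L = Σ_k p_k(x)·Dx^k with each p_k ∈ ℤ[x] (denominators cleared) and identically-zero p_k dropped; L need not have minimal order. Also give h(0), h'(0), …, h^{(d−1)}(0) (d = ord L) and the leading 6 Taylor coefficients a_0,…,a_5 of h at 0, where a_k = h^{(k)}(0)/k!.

L = (24 + 44·x + 80·x^2 + 156·x^3 + 120·x^4 + 52·x^5 + 4·x^7)·Dx + (18 + 124·x + 308·x^2 + 484·x^3 + 544·x^4 + 372·x^5 + 140·x^6 + 12·x^7 + 14·x^8)·Dx^2 + (12 + 64·x + 192·x^2 + 312·x^3 + 360·x^4 + 312·x^5 + 192·x^6 + 72·x^7 + 12·x^8 + 8·x^9)·Dx^3 + (5 + 18·x + 37·x^2 + 56·x^3 + 66·x^4 + 60·x^5 + 42·x^6 + 24·x^7 + 9·x^8 + 2·x^9 + x^10)·Dx^4  (order 4).
h: a_k = 0, 0, -4, 2, 0, 1/3, …
ICs: h(0) = 0, h′(0) = 0, h′′(0) = -8, h′′′(0) = 12.

f: a_k = 0, 2, -1, 2/3, -1/2, 2/5, …
g: a_k = 0, -2, 0, 2/3, 0, -2/5, …
Sym-product of L_f,L_g gives L₀ (≤ ord 4).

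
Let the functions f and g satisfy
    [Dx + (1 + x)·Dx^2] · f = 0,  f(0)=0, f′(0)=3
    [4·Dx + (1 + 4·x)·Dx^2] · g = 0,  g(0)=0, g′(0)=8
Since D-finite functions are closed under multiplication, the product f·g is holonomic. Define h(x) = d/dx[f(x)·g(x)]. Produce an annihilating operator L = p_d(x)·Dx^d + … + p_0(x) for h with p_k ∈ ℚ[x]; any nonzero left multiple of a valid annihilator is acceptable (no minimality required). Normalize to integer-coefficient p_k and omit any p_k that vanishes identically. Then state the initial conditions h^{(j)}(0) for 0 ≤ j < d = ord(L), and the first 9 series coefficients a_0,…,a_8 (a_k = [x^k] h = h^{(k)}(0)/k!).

f: a_k = 0, 3, -3/2, 1, -3/4, 3/5, -1/2, 3/7, -3/8, …
g: a_k = 0, 8, -16, 128/3, -128, 2048/5, -4096/3, 32768/7, -16384, …
Sym-product of L_f,L_g gives L₀ (≤ ord 4).
h₀' ⇒ L via d/dx closure of L₀.
L = (136 + 320·x + 256·x^2) + (290 + 1464·x + 2400·x^2 + 1280·x^3)·Dx + (92 + 740·x + 1992·x^2 + 2240·x^3 + 896·x^4)·Dx^2 + (5 + 58·x + 245·x^2 + 464·x^3 + 400·x^4 + 128·x^5)·Dx^3  (order 3).
h: a_k = 0, 48, -180, 640, -2350, 44408/5, -34188, 4657536/35, -3651117/7, …
ICs: h(0) = 0, h′(0) = 48, h′′(0) = -360.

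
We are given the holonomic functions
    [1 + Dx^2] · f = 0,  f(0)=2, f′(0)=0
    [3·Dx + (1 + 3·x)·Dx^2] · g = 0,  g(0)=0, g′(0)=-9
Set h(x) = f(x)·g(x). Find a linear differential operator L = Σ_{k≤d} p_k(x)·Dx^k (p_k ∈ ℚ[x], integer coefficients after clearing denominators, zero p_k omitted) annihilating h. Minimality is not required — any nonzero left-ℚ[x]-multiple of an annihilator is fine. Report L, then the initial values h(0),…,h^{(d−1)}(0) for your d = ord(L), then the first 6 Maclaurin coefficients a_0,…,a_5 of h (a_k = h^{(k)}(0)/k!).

f: a_k = 2, 0, -1, 0, 1/12, 0, …
g: a_k = 0, -9, 27/2, -27, 243/4, -729/5, …
Product ⇒ symmetric product L₀, ord ≤ 4.
L = (-203 - 222·x - 189·x^2 + 432·x^3 + 324·x^4) + (-84 - 108·x + 648·x^2 + 648·x^3)·Dx + (-208 - 228·x - 54·x^2 + 864·x^3 + 648·x^4)·Dx^2 + (-84 - 108·x + 648·x^2 + 648·x^3)·Dx^3 + (-5 - 6·x + 135·x^2 + 432·x^3 + 324·x^4)·Dx^4  (order 4).
h: a_k = 0, -18, 27, -45, 108, -5307/20, …
ICs: h(0) = 0, h′(0) = -18, h′′(0) = 54, h′′′(0) = -270.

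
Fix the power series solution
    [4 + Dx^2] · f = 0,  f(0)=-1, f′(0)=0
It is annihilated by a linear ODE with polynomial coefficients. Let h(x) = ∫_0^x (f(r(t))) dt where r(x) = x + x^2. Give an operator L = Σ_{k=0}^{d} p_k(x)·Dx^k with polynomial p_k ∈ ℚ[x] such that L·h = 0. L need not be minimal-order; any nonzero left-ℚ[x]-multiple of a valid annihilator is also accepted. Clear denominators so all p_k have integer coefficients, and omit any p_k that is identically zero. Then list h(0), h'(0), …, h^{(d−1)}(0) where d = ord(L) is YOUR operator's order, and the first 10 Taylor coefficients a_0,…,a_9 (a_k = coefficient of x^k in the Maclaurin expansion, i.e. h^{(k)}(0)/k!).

L = (4 + 24·x + 48·x^2 + 32·x^3)·Dx - 2·Dx^2 + (1 + 2·x)·Dx^3  (order 3).
h: a_k = 0, -1, 0, 2/3, 1, 4/15, -4/9, -176/315, -4/15, 208/2835, …
ICs: h(0) = 0, h′(0) = -1, h′′(0) = 0.

f: a_k = -1, 0, 2, 0, -2/3, 0, 4/45, 0, -2/315, 0, …
f∘r: x↦r, Dx↦Dx/r' in L_f ⇒ L₀.
∫: right-multiply L₀ by Dx.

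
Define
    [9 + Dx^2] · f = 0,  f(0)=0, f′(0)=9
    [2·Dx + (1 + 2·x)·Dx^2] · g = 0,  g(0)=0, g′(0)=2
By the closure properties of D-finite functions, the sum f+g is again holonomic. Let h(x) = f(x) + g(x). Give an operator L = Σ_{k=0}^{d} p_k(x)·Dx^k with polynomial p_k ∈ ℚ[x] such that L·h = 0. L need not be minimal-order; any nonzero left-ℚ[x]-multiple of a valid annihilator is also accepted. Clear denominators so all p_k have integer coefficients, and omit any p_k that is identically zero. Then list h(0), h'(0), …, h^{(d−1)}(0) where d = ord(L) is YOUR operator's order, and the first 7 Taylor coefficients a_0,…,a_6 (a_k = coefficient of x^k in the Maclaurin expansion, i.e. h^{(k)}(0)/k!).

f: a_k = 0, 9, 0, -27/2, 0, 243/40, 0, …
g: a_k = 0, 2, -2, 8/3, -4, 32/5, -32/3, …
f+g: L₀ = lclm(L_f,L_g), ord ≤ 2+2.
L = (594 + 648·x + 648·x^2)·Dx + (153 + 630·x + 972·x^2 + 648·x^3)·Dx^2 + (66 + 72·x + 72·x^2)·Dx^3 + (17 + 70·x + 108·x^2 + 72·x^3)·Dx^4  (order 4).
h: a_k = 0, 11, -2, -65/6, -4, 499/40, -32/3, …
ICs: h(0) = 0, h′(0) = 11, h′′(0) = -4, h′′′(0) = -65.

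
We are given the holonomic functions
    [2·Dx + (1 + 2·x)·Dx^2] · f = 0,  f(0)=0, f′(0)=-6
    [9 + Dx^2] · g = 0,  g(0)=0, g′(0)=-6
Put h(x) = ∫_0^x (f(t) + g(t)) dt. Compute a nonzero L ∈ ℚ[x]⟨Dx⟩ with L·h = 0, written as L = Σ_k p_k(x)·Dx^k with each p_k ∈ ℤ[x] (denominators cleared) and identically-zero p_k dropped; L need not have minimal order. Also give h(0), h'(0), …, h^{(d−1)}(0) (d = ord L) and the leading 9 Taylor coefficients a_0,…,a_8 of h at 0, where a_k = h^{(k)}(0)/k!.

L = (594 + 648·x + 648·x^2)·Dx^2 + (153 + 630·x + 972·x^2 + 648·x^3)·Dx^3 + (66 + 72·x + 72·x^2)·Dx^4 + (17 + 70·x + 108·x^2 + 72·x^3)·Dx^5  (order 5).
h: a_k = 0, 0, -6, 2, 1/4, 12/5, -31/8, 32/7, -15117/2240, …
ICs: h(0) = 0, h′(0) = 0, h′′(0) = -12, h′′′(0) = 12, h′′′′(0) = 6.

f: a_k = 0, -6, 6, -8, 12, -96/5, 32, -384/7, 96, …
g: a_k = 0, -6, 0, 9, 0, -81/20, 0, 243/280, 0, …
L₀ := lclm(L_f,L_g); ord L₀ ≤ 2+2.
Integrate: L := L₀·Dx.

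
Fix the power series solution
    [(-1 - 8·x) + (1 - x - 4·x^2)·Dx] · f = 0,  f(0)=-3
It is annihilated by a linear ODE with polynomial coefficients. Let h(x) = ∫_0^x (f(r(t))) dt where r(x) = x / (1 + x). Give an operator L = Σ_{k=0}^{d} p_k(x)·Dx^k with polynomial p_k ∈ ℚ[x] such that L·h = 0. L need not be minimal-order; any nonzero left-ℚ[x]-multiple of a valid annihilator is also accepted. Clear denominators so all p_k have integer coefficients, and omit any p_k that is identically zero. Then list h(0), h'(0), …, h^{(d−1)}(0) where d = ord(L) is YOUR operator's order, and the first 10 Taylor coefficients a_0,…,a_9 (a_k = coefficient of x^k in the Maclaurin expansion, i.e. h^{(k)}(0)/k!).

L = (1 + 9·x)·Dx + (-1 - 2·x + 3·x^2 + 4·x^3)·Dx^2  (order 2).
h: a_k = 0, -3, -3/2, -4, 0, -48/5, 8, -240/7, 54, -464/3, …
ICs: h(0) = 0, h′(0) = -3.

f: a_k = -3, -3, -15, -27, -87, -195, -543, -1323, -3495, -8787, …
Change of var in L_f (x↦r) gives L₀.
Integrate: L := L₀·Dx.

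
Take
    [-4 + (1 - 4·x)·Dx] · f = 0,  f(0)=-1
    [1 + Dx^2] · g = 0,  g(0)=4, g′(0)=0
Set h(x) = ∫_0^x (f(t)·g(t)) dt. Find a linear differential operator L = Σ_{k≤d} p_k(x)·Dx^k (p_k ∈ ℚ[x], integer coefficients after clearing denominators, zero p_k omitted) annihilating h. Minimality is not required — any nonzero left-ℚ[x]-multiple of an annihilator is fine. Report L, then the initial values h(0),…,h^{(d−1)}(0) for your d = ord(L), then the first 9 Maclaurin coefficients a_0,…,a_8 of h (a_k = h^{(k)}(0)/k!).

f: a_k = -1, -4, -16, -64, -256, -1024, -4096, -16384, -65536, …
g: a_k = 4, 0, -2, 0, 1/6, 0, -1/180, 0, 1/10080, …
Product ⇒ symmetric product L₀, ord ≤ 2.
h=∫₀ˣh₀: take L = L₀·Dx.
L = (-1 + 4·x)·Dx + 8·Dx^2 + (-1 + 4·x)·Dx^3  (order 3).
h: a_k = 0, -4, -8, -62/3, -62, -5953/30, -5953/9, -2857439/1260, -2857439/360, …
ICs: h(0) = 0, h′(0) = -4, h′′(0) = -16.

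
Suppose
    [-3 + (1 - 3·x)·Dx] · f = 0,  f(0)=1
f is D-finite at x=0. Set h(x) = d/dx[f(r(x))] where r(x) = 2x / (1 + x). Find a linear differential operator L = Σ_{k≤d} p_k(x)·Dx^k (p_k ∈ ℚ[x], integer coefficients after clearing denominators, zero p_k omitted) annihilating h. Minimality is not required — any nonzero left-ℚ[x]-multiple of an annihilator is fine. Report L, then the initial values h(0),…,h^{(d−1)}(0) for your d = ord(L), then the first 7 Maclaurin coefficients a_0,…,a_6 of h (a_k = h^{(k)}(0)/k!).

f: a_k = 1, 3, 9, 27, 81, 243, 729, …
h₀=f(r): pull back L_f along r ⇒ L₀.
Derive L from L₀ (diff closure).
L = 10 + (-1 + 5·x)·Dx  (order 1).
h: a_k = 6, 60, 450, 3000, 18750, 112500, 656250, …
ICs: h(0) = 6.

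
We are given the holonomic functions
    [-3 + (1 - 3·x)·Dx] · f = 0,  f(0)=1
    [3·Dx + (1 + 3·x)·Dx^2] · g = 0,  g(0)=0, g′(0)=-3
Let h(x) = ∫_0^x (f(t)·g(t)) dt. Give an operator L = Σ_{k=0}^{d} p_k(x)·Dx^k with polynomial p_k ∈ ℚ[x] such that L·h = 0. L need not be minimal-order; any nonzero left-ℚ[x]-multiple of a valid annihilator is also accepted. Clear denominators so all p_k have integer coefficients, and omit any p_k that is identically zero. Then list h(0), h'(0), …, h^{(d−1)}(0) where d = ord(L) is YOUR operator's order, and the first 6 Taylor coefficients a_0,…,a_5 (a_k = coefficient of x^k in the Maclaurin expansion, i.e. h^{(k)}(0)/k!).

f: a_k = 1, 3, 9, 27, 81, 243, …
g: a_k = 0, -3, 9/2, -9, 81/4, -243/5, …
Product ⇒ symmetric product L₀, ord ≤ 2.
h=∫₀ˣh₀: take L = L₀·Dx.
L = 9·Dx + (3 + 27·x)·Dx^2 + (-1 + 9·x^2)·Dx^3  (order 3).
h: a_k = 0, 0, -3/2, -3/2, -45/8, -189/20, …
ICs: h(0) = 0, h′(0) = 0, h′′(0) = -3.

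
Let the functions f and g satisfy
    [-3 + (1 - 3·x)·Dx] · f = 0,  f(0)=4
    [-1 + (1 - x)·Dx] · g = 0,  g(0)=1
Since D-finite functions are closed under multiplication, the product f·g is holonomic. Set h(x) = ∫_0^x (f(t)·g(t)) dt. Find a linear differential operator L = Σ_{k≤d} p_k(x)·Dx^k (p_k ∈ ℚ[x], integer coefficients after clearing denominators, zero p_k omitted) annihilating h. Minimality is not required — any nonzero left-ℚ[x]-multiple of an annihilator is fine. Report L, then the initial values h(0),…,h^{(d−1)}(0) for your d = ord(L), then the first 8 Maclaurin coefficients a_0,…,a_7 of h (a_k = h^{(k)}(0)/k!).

L = (-4 + 6·x)·Dx + (1 - 4·x + 3·x^2)·Dx^2  (order 2).
h: a_k = 0, 4, 8, 52/3, 40, 484/5, 728/3, 4372/7, …
ICs: h(0) = 0, h′(0) = 4.

f: a_k = 4, 12, 36, 108, 324, 972, 2916, 8748, …
g: a_k = 1, 1, 1, 1, 1, 1, 1, 1, …
f·g: L₀ = L_f ⊗_s L_g, ord ≤ 1·1.
h=∫₀ˣh₀: take L = L₀·Dx.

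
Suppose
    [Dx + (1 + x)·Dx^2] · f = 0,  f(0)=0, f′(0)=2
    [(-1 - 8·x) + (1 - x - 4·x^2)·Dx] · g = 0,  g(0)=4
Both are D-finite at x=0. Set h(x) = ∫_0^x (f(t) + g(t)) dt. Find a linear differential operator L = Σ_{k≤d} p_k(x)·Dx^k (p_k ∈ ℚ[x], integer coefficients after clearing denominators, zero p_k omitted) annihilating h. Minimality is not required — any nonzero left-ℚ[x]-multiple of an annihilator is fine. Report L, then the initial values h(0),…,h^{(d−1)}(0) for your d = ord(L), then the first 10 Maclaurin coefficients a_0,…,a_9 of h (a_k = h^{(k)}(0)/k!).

f: a_k = 0, 2, -1, 2/3, -1/2, 2/5, -1/3, 2/7, -1/4, 2/9, …
g: a_k = 4, 4, 20, 36, 116, 260, 724, 1764, 4660, 11716, …
Sum ⇒ L₀ = lclm(L_f,L_g) in ℚ(x)⟨Dx⟩.
∫: right-multiply L₀ by Dx.
L = (-74 - 562·x - 1120·x^2 - 1728·x^3 - 768·x^4)·Dx^2 + (-52 - 576·x - 1636·x^2 - 3264·x^3 - 3488·x^4 - 1280·x^5)·Dx^3 + (11 + 41·x + 53·x^2 - 185·x^3 - 704·x^4 - 752·x^5 - 256·x^6)·Dx^4  (order 4).
h: a_k = 0, 4, 3, 19/3, 55/6, 231/10, 217/5, 2171/21, 6175/28, 2071/4, …
ICs: h(0) = 0, h′(0) = 4, h′′(0) = 6, h′′′(0) = 38.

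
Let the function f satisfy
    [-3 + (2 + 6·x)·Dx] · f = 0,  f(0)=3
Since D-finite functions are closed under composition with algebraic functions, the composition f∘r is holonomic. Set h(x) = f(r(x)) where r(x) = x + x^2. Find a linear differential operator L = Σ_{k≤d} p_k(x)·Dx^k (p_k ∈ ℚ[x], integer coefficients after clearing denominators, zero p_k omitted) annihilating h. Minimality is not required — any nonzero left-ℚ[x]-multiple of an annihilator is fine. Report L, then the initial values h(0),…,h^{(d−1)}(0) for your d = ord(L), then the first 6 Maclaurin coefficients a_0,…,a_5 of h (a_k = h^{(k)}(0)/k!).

f: a_k = 3, 9/2, -27/8, 81/16, -1215/128, 5103/256, …
f∘r: x↦r, Dx↦Dx/r' in L_f ⇒ L₀.
L = (-3 - 6·x) + (2 + 6·x + 6·x^2)·Dx  (order 1).
h: a_k = 3, 9/2, 9/8, -27/16, 297/128, -729/256, …
ICs: h(0) = 3.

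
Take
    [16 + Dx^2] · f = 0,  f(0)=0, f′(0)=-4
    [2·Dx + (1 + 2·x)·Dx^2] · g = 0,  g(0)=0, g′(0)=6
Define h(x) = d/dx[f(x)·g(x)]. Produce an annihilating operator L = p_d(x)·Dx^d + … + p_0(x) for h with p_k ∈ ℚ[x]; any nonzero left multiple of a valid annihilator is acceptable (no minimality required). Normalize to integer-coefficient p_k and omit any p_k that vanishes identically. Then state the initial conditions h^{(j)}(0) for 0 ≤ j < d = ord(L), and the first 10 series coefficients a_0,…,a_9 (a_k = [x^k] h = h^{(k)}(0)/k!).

f: a_k = 0, -4, 0, 32/3, 0, -128/15, 0, 1024/315, 0, -2048/2835, …
g: a_k = 0, 6, -6, 8, -12, 96/5, -32, 384/7, -96, 512/3, …
h₀=f·g: eliminate ⇒ L₀, order ≤ 2·2.
h₀' ⇒ L via d/dx closure of L₀.
L = (-896 + 28672·x + 282624·x^2 + 1032192·x^3 + 1826816·x^4 + 1572864·x^5 + 524288·x^6) + (576 + 12416·x + 66560·x^2 + 153600·x^3 + 163840·x^4 + 65536·x^5)·Dx + (280 + 6592·x + 44480·x^2 + 141312·x^3 + 234496·x^4 + 196608·x^5 + 65536·x^6)·Dx^2 + (36 + 776·x + 4160·x^2 + 9600·x^3 + 10240·x^4 + 4096·x^5)·Dx^3 + (21 + 300·x + 1676·x^2 + 4800·x^3 + 7520·x^4 + 6144·x^5 + 2048·x^6)·Dx^4  (order 4).
h: a_k = 0, -48, 72, 128, -80, -256, 1792/5, -53248/105, 39552/35, -323584/135, …
ICs: h(0) = 0, h′(0) = -48, h′′(0) = 144, h′′′(0) = 768.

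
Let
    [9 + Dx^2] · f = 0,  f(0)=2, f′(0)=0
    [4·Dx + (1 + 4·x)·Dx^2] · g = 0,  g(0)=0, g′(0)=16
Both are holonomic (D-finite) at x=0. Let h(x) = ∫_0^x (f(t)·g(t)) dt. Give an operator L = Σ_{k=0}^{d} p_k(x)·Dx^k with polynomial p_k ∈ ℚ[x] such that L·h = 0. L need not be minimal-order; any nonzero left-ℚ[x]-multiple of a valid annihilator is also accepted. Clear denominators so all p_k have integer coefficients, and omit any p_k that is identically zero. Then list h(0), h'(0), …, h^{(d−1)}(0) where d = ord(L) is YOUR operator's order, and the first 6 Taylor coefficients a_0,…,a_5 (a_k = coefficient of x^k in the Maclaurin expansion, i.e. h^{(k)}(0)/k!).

f: a_k = 2, 0, -9, 0, 27/4, 0, …
g: a_k = 0, 16, -32, 256/3, -256, 4096/5, …
Product ⇒ symmetric product L₀, ord ≤ 4.
h=∫h₀ ⇒ L = L₀·Dx.
L = (-2043 - 1296·x + 44064·x^2 + 186624·x^3 + 186624·x^4)·Dx + (72 + 5472·x + 31104·x^2 + 41472·x^3)·Dx^2 + (-182 + 864·x + 12096·x^2 + 41472·x^3 + 41472·x^4)·Dx^3 + (8 + 608·x + 3456·x^2 + 4608·x^3)·Dx^4 + (5 + 112·x + 800·x^2 + 2304·x^3 + 2304·x^4)·Dx^5  (order 5).
h: a_k = 0, 0, 16, -64/3, 20/3, -224/5, …
ICs: h(0) = 0, h′(0) = 0, h′′(0) = 32, h′′′(0) = -128, h′′′′(0) = 160.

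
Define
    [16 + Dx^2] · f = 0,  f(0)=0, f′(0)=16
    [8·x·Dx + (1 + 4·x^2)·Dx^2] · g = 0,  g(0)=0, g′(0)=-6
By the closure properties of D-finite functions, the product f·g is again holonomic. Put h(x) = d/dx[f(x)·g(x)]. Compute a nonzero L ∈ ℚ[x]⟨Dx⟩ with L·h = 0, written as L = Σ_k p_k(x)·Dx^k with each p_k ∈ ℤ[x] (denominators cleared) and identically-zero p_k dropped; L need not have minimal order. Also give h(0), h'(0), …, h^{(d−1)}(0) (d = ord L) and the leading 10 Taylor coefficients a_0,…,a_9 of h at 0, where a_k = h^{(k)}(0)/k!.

L = (4096 + 58368·x^2 + 354304·x^4 + 983040·x^6 + 1867776·x^8 + 2621440·x^10 + 2097152·x^12) + (1984·x + 30208·x^3 + 158720·x^5 + 409600·x^7 + 655360·x^9 + 524288·x^11)·Dx + (336 + 5216·x^2 + 34560·x^4 + 114176·x^6 + 249856·x^8 + 360448·x^10 + 262144·x^12)·Dx^2 + (124·x + 1888·x^3 + 9920·x^5 + 25600·x^7 + 40960·x^9 + 32768·x^11)·Dx^3 + (5 + 98·x^2 + 776·x^4 + 3296·x^6 + 8320·x^8 + 12288·x^10 + 8192·x^12)·Dx^4  (order 4).
h: a_k = 0, -192, 0, 1536, 0, -5120, 0, 16384, 0, -55263232/945, …
ICs: h(0) = 0, h′(0) = -192, h′′(0) = 0, h′′′(0) = 9216.

f: a_k = 0, 16, 0, -128/3, 0, 512/15, 0, -4096/315, 0, 8192/2835, …
g: a_k = 0, -6, 0, 8, 0, -96/5, 0, 384/7, 0, -512/3, …
f·g: L₀ = L_f ⊗_s L_g, ord ≤ 2·2.
Differentiate: ansatz ord ≤ ord L₀ ⇒ L.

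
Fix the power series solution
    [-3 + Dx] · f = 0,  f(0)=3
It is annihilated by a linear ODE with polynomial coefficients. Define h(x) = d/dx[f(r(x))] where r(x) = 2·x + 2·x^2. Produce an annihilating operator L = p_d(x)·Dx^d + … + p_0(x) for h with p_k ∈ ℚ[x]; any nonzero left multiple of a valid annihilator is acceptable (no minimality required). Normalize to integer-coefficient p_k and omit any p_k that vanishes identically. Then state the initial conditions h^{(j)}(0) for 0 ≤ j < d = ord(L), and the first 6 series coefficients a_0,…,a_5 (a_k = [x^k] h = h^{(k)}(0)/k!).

L = (8 + 24·x + 24·x^2) + (-1 - 2·x)·Dx  (order 1).
h: a_k = 18, 144, 648, 2160, 5832, 67392/5, …
ICs: h(0) = 18.

f: a_k = 3, 9, 27/2, 27/2, 81/8, 243/40, …
f∘r: x↦r, Dx↦Dx/r' in L_f ⇒ L₀.
h=h₀': d/dx-closure on L₀ ⇒ L.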